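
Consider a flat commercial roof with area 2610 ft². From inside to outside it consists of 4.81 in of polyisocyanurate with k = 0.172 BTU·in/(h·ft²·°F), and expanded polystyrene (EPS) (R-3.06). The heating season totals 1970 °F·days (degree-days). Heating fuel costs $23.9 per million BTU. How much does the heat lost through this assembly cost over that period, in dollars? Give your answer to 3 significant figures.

95.1 dollars

4.81/0.172 = 27.97
R_total = 27.97 + 3.06 = 31.03 ft²·°F·h/BTU
E = A × HDD × 24 / R = 2610 × 1970 × 24 / 31.03 = 3977000 BTU
Cost = 3977000/10⁶ × 23.9 = $95.06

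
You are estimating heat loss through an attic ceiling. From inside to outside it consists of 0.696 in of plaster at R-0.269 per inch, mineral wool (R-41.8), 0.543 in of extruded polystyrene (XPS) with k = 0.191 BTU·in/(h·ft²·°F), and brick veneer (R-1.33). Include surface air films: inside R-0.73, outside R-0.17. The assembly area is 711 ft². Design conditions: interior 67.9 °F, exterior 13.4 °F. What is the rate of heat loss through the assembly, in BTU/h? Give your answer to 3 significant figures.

0.696 × 0.269 = 0.1872
0.543/0.191 = 2.843
R_total = 0.73 + 0.1872 + 41.8 + 2.843 + 1.33 + 0.17 = 47.06 ft²·°F·h/BTU
Q = A·ΔT/R = 711 × (67.9 − 13.4) / 47.06 = 823.4 BTU/h

823 BTU/h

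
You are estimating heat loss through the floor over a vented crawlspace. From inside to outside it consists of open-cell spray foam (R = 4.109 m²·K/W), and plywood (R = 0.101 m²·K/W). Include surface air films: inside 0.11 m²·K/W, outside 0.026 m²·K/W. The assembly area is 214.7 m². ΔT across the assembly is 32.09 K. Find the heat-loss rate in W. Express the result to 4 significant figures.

R_total = 0.11 + 4.109 + 0.101 + 0.026 = 4.346 m²·K/W
Q = A·ΔT/R = 214.7 × 32.09 / 4.346 = 1585.3 W

1585 W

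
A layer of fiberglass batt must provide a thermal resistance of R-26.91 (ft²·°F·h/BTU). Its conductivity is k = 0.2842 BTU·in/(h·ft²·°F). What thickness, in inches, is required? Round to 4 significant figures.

L = R × k = 26.91 × 0.2842 = 7.6478 in

7.648 in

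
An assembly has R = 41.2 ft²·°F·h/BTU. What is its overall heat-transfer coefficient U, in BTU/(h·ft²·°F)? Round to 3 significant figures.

0.0243 BTU/(h·ft²·°F)

U = 1/R = 1/41.2 = 0.02427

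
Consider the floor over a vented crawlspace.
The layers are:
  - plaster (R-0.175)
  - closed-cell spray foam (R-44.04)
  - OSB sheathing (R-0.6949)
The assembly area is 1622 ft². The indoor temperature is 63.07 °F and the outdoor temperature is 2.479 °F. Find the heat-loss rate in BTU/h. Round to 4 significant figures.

2188 BTU/h

R_total = 0.175 + 44.04 + 0.6949 = 44.91 ft²·°F·h/BTU
Q = A·ΔT/R = 1622 × (63.07 − 2.479) / 44.91 = 2188.4 BTU/h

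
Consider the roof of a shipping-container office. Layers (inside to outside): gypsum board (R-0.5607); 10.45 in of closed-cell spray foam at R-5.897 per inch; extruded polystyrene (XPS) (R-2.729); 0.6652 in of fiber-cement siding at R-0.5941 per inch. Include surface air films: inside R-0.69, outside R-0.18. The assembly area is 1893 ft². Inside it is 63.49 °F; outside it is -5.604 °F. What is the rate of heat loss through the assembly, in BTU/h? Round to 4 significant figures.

10.45 × 5.897 = 61.624
0.6652 × 0.5941 = 0.3952
R_total = 0.69 + 0.5607 + 61.624 + 2.729 + 0.3952 + 0.18 = 66.179 ft²·°F·h/BTU
Q = A·ΔT/R = 1893 × (63.49 − (-5.604)) / 66.179 = 1976.4 BTU/h

1976 BTU/h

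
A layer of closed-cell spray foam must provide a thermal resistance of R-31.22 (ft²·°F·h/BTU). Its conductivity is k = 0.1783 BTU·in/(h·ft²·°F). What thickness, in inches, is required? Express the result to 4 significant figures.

L = R × k = 31.22 × 0.1783 = 5.5665 in

5.567 in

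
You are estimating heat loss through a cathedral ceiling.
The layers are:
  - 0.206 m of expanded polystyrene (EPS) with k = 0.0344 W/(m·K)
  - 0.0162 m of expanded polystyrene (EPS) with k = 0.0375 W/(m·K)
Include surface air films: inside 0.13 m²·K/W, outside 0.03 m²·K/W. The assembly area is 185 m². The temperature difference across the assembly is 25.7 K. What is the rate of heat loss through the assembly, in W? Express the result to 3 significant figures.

723 W

0.206/0.0344 = 5.988
0.0162/0.0375 = 0.432
R_total = 0.13 + 5.988 + 0.432 + 0.03 = 6.58 m²·K/W
Q = A·ΔT/R = 185 × 25.7 / 6.58 = 722.5 W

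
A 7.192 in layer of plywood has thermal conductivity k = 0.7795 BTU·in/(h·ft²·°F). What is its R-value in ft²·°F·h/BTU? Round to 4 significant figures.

9.226 ft²·°F·h/BTU

R = L/k = 7.192/0.7795 = 9.2264 ft²·°F·h/BTU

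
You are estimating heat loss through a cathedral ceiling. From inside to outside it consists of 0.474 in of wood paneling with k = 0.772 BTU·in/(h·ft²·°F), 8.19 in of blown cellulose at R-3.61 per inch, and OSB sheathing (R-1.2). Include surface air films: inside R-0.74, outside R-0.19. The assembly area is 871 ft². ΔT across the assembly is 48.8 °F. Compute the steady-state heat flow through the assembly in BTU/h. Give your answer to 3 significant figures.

0.474/0.772 = 0.614
8.19 × 3.61 = 29.57
R_total = 0.74 + 0.614 + 29.57 + 1.2 + 0.19 = 32.31 ft²·°F·h/BTU
Q = A·ΔT/R = 871 × 48.8 / 32.31 = 1316 BTU/h

1320 BTU/h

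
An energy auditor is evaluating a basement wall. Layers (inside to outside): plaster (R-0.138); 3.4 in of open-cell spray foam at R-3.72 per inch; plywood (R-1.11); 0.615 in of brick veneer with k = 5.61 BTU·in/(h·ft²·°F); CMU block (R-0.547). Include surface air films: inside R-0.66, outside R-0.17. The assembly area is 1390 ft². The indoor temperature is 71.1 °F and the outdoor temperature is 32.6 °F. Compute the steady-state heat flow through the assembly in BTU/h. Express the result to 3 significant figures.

3.4 × 3.72 = 12.65
0.615/5.61 = 0.1096
R_total = 0.66 + 0.138 + 12.65 + 1.11 + 0.1096 + 0.547 + 0.17 = 15.38 ft²·°F·h/BTU
Q = A·ΔT/R = 1390 × (71.1 − 32.6) / 15.38 = 3479 BTU/h

3480 BTU/h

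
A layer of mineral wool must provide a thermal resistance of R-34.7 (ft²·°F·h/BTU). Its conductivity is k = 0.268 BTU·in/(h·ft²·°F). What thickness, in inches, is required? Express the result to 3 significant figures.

9.30 in

L = R × k = 34.7 × 0.268 = 9.3 in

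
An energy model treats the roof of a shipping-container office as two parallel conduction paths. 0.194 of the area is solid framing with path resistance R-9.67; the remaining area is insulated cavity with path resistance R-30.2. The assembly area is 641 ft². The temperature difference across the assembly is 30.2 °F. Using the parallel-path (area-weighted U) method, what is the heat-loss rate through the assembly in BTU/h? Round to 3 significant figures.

905 BTU/h

U_eff = 0.806/30.2 + 0.194/9.67 = 0.02669 + 0.02006 = 0.04675
R_eff = 1/U_eff = 21.39 ft²·°F·h/BTU
Q = 641 × 30.2 / 21.39 = 905 BTU/h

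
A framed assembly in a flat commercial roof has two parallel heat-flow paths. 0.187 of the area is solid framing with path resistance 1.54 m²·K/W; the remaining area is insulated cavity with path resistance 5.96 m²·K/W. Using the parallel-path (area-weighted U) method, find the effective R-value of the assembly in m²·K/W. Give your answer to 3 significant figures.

U_eff = 0.813/5.96 + 0.187/1.54 = 0.1364 + 0.1214 = 0.2578
R_eff = 1/U_eff = 3.878 m²·K/W

3.88 m²·K/W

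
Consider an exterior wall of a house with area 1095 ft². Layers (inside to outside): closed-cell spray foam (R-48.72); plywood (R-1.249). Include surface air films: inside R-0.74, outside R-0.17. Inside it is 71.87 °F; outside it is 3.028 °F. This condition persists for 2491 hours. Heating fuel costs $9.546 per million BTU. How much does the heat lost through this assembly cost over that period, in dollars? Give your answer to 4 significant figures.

35.23 dollars

R_total = 0.74 + 48.72 + 1.249 + 0.17 = 50.879 ft²·°F·h/BTU
Q = 1095 × (71.87 − 3.028) / 50.879 = 1481.6 BTU/h
E = 1481.6 × 2491 = 3690600 BTU
Cost = 3690600/10⁶ × 9.546 = $35.231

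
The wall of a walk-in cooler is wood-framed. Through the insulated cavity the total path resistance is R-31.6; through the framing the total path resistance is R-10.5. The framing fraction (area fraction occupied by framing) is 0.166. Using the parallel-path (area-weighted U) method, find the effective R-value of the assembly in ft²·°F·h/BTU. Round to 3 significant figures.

U_eff = 0.834/31.6 + 0.166/10.5 = 0.02639 + 0.01581 = 0.0422
R_eff = 1/U_eff = 23.7 ft²·°F·h/BTU

23.7 ft²·°F·h/BTU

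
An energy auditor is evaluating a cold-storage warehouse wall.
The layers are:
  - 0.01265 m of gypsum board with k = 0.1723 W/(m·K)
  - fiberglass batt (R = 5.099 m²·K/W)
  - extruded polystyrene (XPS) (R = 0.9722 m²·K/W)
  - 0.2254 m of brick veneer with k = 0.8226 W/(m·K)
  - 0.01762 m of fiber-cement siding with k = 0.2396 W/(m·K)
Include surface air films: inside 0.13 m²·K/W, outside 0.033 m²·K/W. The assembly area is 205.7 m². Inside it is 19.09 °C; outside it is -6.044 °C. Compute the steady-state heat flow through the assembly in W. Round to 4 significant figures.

0.01265/0.1723 = 0.073418
0.2254/0.8226 = 0.27401
0.01762/0.2396 = 0.073539
R_total = 0.13 + 0.073418 + 5.099 + 0.9722 + 0.27401 + 0.073539 + 0.033 = 6.6552 m²·K/W
Q = A·ΔT/R = 205.7 × (19.09 − (-6.044)) / 6.6552 = 776.85 W

776.8 W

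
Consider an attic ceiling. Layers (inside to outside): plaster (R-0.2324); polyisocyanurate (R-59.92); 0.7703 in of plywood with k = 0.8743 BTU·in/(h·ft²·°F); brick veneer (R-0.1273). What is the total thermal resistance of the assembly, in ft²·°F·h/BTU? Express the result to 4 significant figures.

61.16 ft²·°F·h/BTU

0.7703/0.8743 = 0.88105
R_total = 0.2324 + 59.92 + 0.88105 + 0.1273 = 61.161 ft²·°F·h/BTU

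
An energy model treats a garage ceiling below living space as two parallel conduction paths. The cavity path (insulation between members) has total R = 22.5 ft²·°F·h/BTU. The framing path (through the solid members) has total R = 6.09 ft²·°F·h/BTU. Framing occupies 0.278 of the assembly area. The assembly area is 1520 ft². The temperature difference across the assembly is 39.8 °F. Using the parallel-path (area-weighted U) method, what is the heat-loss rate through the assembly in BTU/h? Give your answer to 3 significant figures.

U_eff = 0.722/22.5 + 0.278/6.09 = 0.03209 + 0.04565 = 0.07774
R_eff = 1/U_eff = 12.86 ft²·°F·h/BTU
Q = 1520 × 39.8 / 12.86 = 4703 BTU/h

4700 BTU/h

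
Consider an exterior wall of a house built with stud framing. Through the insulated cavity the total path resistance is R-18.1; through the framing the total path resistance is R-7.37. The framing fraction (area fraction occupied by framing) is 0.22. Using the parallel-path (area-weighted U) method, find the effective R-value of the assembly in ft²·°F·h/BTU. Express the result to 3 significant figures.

13.7 ft²·°F·h/BTU

U_eff = 0.78/18.1 + 0.22/7.37 = 0.04309 + 0.02985 = 0.07294
R_eff = 1/U_eff = 13.71 ft²·°F·h/BTU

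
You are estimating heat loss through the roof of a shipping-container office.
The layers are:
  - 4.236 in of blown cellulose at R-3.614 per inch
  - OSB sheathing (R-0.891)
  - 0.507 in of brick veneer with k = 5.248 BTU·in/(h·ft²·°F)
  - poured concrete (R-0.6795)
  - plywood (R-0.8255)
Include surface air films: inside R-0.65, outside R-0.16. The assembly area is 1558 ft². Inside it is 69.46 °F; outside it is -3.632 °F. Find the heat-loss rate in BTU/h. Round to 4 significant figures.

6119 BTU/h

4.236 × 3.614 = 15.309
0.507/5.248 = 0.096608
R_total = 0.65 + 15.309 + 0.891 + 0.096608 + 0.6795 + 0.8255 + 0.16 = 18.612 ft²·°F·h/BTU
Q = A·ΔT/R = 1558 × (69.46 − (-3.632)) / 18.612 = 6118.7 BTU/h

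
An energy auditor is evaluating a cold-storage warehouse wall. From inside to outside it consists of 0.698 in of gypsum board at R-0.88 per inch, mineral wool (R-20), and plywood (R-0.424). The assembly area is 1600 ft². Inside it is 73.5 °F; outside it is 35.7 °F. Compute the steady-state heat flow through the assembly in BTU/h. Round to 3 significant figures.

2870 BTU/h

0.698 × 0.88 = 0.6142
R_total = 0.6142 + 20 + 0.424 = 21.04 ft²·°F·h/BTU
Q = A·ΔT/R = 1600 × (73.5 − 35.7) / 21.04 = 2875 BTU/h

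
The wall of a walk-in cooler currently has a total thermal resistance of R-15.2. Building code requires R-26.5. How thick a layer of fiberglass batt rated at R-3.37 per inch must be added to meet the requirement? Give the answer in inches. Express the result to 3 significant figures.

ΔR = 26.5 − 15.2 = 11.3 ft²·°F·h/BTU
L = ΔR / (R/in) = 11.3/3.37 = 3.353 in

3.35 in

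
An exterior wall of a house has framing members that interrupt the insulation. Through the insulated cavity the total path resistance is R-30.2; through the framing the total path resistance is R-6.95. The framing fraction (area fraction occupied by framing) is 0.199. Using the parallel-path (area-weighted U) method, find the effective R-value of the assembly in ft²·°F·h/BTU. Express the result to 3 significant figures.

U_eff = 0.801/30.2 + 0.199/6.95 = 0.02652 + 0.02863 = 0.05516
R_eff = 1/U_eff = 18.13 ft²·°F·h/BTU

18.1 ft²·°F·h/BTU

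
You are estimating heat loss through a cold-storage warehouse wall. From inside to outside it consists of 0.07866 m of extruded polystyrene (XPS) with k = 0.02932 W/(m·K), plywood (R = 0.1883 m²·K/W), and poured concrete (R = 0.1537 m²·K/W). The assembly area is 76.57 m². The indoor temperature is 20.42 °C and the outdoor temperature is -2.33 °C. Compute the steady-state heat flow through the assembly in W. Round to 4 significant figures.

0.07866/0.02932 = 2.6828
R_total = 2.6828 + 0.1883 + 0.1537 = 3.0248 m²·K/W
Q = A·ΔT/R = 76.57 × (20.42 − (-2.33)) / 3.0248 = 575.89 W

575.9 W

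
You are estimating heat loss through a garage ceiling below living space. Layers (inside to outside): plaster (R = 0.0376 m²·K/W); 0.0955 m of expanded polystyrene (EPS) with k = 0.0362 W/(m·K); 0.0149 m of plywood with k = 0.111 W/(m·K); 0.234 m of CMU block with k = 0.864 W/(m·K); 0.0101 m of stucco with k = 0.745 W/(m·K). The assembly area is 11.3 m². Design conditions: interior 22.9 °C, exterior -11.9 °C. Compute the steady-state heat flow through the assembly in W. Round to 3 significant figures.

127 W

0.0955/0.0362 = 2.638
0.0149/0.111 = 0.1342
0.234/0.864 = 0.2708
0.0101/0.745 = 0.01356
R_total = 0.0376 + 2.638 + 0.1342 + 0.2708 + 0.01356 = 3.094 m²·K/W
Q = A·ΔT/R = 11.3 × (22.9 − (-11.9)) / 3.094 = 127.1 W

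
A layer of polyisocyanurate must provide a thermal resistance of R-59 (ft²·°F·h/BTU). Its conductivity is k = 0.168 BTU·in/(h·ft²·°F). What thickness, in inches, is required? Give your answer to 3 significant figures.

L = R × k = 59 × 0.168 = 9.912 in

9.91 in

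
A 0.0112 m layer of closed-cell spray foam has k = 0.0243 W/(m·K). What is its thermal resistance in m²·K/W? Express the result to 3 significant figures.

R = L/k = 0.0112/0.0243 = 0.4609 m²·K/W

0.461 m²·K/W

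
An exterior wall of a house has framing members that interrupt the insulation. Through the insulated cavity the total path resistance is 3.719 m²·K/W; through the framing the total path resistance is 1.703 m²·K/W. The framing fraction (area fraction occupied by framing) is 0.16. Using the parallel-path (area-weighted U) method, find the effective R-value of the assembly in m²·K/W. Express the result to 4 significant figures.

U_eff = 0.84/3.719 + 0.16/1.703 = 0.22587 + 0.093952 = 0.31982
R_eff = 1/U_eff = 3.1268 m²·K/W

3.127 m²·K/W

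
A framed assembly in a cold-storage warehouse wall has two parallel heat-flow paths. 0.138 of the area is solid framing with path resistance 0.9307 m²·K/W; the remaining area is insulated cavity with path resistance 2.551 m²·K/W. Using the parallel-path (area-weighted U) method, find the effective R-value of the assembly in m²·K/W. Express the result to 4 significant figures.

U_eff = 0.862/2.551 + 0.138/0.9307 = 0.33791 + 0.14828 = 0.48618
R_eff = 1/U_eff = 2.0568 m²·K/W

2.057 m²·K/W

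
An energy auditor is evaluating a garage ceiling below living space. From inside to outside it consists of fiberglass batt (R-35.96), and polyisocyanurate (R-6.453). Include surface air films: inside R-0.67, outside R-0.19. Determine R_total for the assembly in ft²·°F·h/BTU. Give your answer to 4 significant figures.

R_total = 0.67 + 35.96 + 6.453 + 0.19 = 43.273 ft²·°F·h/BTU

43.27 ft²·°F·h/BTU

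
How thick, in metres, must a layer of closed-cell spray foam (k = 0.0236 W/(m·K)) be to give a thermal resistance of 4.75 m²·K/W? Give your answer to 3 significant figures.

0.112 m

L = R·k = 4.75 × 0.0236 = 0.1121 m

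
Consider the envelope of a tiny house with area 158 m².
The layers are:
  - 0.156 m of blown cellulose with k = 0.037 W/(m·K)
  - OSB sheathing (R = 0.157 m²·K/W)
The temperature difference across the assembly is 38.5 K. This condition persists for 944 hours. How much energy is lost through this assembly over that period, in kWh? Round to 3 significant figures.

0.156/0.037 = 4.216
R_total = 4.216 + 0.157 = 4.373 m²·K/W
Q = 158 × 38.5 / 4.373 = 1391 W
E = 1391 W × 944 h / 1000 = 1313 kWh

1310 kWh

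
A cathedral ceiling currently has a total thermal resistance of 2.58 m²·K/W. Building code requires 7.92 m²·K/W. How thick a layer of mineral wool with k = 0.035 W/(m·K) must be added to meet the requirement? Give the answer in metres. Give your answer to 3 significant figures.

ΔR = 7.92 − 2.58 = 5.34 m²·K/W
L = ΔR × k = 5.34 × 0.035 = 0.1869 m

0.187 m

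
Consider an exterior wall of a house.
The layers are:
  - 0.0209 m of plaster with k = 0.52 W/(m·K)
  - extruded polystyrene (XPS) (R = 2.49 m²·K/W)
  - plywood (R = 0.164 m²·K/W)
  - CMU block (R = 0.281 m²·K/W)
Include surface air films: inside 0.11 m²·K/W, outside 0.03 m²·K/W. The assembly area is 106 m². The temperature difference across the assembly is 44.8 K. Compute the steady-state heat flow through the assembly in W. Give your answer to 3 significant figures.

0.0209/0.52 = 0.04019
R_total = 0.11 + 0.04019 + 2.49 + 0.164 + 0.281 + 0.03 = 3.115 m²·K/W
Q = A·ΔT/R = 106 × 44.8 / 3.115 = 1524 W

1520 W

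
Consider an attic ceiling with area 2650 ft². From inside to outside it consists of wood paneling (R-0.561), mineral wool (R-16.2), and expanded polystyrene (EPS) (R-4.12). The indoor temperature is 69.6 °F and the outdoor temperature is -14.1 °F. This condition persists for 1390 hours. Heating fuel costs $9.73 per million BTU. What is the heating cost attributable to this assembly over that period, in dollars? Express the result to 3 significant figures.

144 dollars

R_total = 0.561 + 16.2 + 4.12 = 20.88 ft²·°F·h/BTU
Q = 2650 × (69.6 − (-14.1)) / 20.88 = 10620 BTU/h
E = 10620 × 1390 = 14770000 BTU
Cost = 14770000/10⁶ × 9.73 = $143.7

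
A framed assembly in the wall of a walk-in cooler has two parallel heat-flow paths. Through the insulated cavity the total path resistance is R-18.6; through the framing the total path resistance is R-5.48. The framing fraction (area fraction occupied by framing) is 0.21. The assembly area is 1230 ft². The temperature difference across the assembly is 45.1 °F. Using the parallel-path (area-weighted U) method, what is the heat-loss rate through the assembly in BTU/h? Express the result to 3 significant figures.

U_eff = 0.79/18.6 + 0.21/5.48 = 0.04247 + 0.03832 = 0.08079
R_eff = 1/U_eff = 12.38 ft²·°F·h/BTU
Q = 1230 × 45.1 / 12.38 = 4482 BTU/h

4480 BTU/h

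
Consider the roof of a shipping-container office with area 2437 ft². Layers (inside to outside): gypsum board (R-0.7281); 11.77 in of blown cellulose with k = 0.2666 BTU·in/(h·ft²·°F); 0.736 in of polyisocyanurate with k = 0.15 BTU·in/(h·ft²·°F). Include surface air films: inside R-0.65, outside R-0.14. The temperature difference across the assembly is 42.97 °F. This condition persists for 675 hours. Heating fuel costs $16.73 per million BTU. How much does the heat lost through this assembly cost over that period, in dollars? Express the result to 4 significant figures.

23.38 dollars

11.77/0.2666 = 44.149
0.736/0.15 = 4.9067
R_total = 0.65 + 0.7281 + 44.149 + 4.9067 + 0.14 = 50.573 ft²·°F·h/BTU
Q = 2437 × 42.97 / 50.573 = 2070.6 BTU/h
E = 2070.6 × 675 = 1397700 BTU
Cost = 1397700/10⁶ × 16.73 = $23.383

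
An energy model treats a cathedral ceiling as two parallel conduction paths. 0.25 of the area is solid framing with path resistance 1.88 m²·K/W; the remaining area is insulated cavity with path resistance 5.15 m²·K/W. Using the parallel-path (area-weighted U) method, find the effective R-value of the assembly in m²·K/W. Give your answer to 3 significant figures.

U_eff = 0.75/5.15 + 0.25/1.88 = 0.1456 + 0.133 = 0.2786
R_eff = 1/U_eff = 3.589 m²·K/W

3.59 m²·K/W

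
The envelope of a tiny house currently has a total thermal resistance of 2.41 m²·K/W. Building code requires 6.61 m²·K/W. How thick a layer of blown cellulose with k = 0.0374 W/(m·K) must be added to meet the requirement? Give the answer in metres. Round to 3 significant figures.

ΔR = 6.61 − 2.41 = 4.2 m²·K/W
L = ΔR × k = 4.2 × 0.0374 = 0.1571 m

0.157 m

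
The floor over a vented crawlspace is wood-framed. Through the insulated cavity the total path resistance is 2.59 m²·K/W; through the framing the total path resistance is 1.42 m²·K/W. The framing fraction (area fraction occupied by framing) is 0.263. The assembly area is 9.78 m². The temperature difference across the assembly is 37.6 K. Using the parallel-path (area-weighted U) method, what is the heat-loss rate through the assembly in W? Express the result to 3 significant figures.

U_eff = 0.737/2.59 + 0.263/1.42 = 0.2846 + 0.1852 = 0.4698
R_eff = 1/U_eff = 2.129 m²·K/W
Q = 9.78 × 37.6 / 2.129 = 172.7 W

173 W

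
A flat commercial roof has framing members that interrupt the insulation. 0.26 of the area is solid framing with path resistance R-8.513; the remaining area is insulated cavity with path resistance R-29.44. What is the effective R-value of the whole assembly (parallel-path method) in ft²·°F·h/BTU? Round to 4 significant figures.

17.96 ft²·°F·h/BTU

U_eff = 0.74/29.44 + 0.26/8.513 = 0.025136 + 0.030542 = 0.055677
R_eff = 1/U_eff = 17.961 ft²·°F·h/BTU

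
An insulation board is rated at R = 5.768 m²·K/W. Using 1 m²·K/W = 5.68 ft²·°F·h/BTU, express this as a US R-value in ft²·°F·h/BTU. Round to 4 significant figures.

32.76 ft²·°F·h/BTU

R_US = 5.768 × 5.68 = 32.762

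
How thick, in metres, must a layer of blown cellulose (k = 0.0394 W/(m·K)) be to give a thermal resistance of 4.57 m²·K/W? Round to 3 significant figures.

0.180 m

L = R·k = 4.57 × 0.0394 = 0.1801 m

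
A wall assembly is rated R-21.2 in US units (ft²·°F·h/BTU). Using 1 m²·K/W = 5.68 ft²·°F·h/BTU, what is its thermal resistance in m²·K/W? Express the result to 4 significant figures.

R_SI = 21.2/5.68 = 3.7324

3.732 m²·K/W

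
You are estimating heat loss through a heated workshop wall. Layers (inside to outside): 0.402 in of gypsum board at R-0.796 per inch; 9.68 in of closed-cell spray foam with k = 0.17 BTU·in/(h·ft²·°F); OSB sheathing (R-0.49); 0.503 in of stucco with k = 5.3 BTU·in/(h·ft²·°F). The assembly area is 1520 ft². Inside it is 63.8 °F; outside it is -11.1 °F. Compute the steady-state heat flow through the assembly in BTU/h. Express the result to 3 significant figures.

1970 BTU/h

0.402 × 0.796 = 0.32
9.68/0.17 = 56.94
0.503/5.3 = 0.09491
R_total = 0.32 + 56.94 + 0.49 + 0.09491 = 57.85 ft²·°F·h/BTU
Q = A·ΔT/R = 1520 × (63.8 − (-11.1)) / 57.85 = 1968 BTU/h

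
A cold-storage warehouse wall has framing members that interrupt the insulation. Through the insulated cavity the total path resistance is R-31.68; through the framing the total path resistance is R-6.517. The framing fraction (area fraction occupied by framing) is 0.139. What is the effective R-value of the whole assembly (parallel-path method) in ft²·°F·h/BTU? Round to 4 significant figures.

20.62 ft²·°F·h/BTU

U_eff = 0.861/31.68 + 0.139/6.517 = 0.027178 + 0.021329 = 0.048507
R_eff = 1/U_eff = 20.616 ft²·°F·h/BTU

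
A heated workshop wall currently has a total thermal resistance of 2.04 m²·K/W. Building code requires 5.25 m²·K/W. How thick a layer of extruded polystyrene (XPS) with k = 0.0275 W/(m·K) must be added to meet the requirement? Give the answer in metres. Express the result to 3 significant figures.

0.0883 m

ΔR = 5.25 − 2.04 = 3.21 m²·K/W
L = ΔR × k = 3.21 × 0.0275 = 0.08828 m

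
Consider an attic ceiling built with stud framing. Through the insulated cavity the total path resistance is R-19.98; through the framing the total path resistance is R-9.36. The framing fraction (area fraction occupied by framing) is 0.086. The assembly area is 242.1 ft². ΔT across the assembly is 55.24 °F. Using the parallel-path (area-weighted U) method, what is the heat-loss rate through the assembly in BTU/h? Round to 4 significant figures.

U_eff = 0.914/19.98 + 0.086/9.36 = 0.045746 + 0.009188 = 0.054934
R_eff = 1/U_eff = 18.204 ft²·°F·h/BTU
Q = 242.1 × 55.24 / 18.204 = 734.66 BTU/h

734.7 BTU/h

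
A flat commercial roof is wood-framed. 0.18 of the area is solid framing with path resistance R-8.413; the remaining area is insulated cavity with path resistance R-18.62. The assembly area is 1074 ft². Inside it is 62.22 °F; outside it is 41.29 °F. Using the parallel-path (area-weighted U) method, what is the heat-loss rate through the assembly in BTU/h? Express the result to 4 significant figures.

1471 BTU/h

U_eff = 0.82/18.62 + 0.18/8.413 = 0.044039 + 0.021395 = 0.065434
R_eff = 1/U_eff = 15.283 ft²·°F·h/BTU
Q = 1074 × (62.22 − 41.29) / 15.283 = 1470.9 BTU/h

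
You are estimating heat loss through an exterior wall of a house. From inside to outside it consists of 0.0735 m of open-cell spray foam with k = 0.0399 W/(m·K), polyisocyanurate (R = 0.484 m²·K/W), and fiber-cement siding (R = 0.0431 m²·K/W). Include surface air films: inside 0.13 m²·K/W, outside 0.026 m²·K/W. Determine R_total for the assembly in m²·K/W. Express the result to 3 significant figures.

2.53 m²·K/W

0.0735/0.0399 = 1.842
R_total = 0.13 + 1.842 + 0.484 + 0.0431 + 0.026 = 2.525 m²·K/W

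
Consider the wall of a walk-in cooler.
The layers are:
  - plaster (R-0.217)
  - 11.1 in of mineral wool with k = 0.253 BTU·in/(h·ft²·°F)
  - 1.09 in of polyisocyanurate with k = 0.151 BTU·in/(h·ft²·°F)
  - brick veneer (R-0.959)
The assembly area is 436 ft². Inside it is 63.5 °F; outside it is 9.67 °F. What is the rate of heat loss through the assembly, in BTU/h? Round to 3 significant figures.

449 BTU/h

11.1/0.253 = 43.87
1.09/0.151 = 7.219
R_total = 0.217 + 43.87 + 7.219 + 0.959 = 52.27 ft²·°F·h/BTU
Q = A·ΔT/R = 436 × (63.5 − 9.67) / 52.27 = 449 BTU/h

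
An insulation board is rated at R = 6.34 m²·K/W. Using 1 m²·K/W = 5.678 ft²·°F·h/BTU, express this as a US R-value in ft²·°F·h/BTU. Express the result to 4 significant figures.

R_US = 6.34 × 5.678 = 35.999

36.00 ft²·°F·h/BTU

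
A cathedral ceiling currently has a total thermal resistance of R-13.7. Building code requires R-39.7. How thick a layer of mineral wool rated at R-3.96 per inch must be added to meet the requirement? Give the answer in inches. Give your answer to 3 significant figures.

6.57 in

ΔR = 39.7 − 13.7 = 26 ft²·°F·h/BTU
L = ΔR / (R/in) = 26/3.96 = 6.566 in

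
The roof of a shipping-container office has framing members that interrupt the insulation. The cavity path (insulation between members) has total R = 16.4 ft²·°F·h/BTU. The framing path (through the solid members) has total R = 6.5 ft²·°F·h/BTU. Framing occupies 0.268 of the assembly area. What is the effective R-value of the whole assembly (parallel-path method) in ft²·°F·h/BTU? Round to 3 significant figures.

U_eff = 0.732/16.4 + 0.268/6.5 = 0.04463 + 0.04123 = 0.08586
R_eff = 1/U_eff = 11.65 ft²·°F·h/BTU

11.6 ft²·°F·h/BTU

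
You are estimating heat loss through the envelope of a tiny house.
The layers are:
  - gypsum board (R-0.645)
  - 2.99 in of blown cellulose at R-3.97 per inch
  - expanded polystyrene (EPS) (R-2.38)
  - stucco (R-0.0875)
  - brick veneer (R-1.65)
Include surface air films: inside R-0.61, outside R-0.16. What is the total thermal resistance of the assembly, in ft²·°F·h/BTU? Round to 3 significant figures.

17.4 ft²·°F·h/BTU

2.99 × 3.97 = 11.87
R_total = 0.61 + 0.645 + 11.87 + 2.38 + 0.0875 + 1.65 + 0.16 = 17.4 ft²·°F·h/BTU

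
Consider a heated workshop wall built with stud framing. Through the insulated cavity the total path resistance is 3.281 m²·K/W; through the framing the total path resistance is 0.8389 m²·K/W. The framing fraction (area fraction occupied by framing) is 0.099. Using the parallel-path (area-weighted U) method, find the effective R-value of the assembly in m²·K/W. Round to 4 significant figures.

U_eff = 0.901/3.281 + 0.099/0.8389 = 0.27461 + 0.11801 = 0.39262
R_eff = 1/U_eff = 2.547 m²·K/W

2.547 m²·K/W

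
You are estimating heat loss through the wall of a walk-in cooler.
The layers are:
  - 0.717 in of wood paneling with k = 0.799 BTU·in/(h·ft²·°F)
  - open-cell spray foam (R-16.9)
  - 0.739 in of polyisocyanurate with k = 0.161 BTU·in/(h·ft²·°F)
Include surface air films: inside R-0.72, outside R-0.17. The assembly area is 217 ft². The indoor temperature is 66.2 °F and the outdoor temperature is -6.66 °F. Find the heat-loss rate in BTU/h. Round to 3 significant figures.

679 BTU/h

0.717/0.799 = 0.8974
0.739/0.161 = 4.59
R_total = 0.72 + 0.8974 + 16.9 + 4.59 + 0.17 = 23.28 ft²·°F·h/BTU
Q = A·ΔT/R = 217 × (66.2 − (-6.66)) / 23.28 = 679.2 BTU/h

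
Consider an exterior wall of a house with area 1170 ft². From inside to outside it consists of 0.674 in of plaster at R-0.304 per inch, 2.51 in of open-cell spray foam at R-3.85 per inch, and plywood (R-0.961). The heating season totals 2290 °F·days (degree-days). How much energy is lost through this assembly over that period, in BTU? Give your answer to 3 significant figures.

5940000 BTU

0.674 × 0.304 = 0.2049
2.51 × 3.85 = 9.663
R_total = 0.2049 + 9.663 + 0.961 = 10.83 ft²·°F·h/BTU
E = A × HDD × 24 / R = 1170 × 2290 × 24 / 10.83 = 5938000 BTU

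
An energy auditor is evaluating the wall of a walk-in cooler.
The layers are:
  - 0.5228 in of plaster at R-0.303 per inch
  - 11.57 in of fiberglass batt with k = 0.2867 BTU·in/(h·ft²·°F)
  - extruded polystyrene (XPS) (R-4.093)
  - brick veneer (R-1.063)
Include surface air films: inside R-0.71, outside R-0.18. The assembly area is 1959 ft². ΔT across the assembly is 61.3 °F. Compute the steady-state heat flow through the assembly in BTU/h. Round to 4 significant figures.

2579 BTU/h

0.5228 × 0.303 = 0.15841
11.57/0.2867 = 40.356
R_total = 0.71 + 0.15841 + 40.356 + 4.093 + 1.063 + 0.18 = 46.56 ft²·°F·h/BTU
Q = A·ΔT/R = 1959 × 61.3 / 46.56 = 2579.2 BTU/h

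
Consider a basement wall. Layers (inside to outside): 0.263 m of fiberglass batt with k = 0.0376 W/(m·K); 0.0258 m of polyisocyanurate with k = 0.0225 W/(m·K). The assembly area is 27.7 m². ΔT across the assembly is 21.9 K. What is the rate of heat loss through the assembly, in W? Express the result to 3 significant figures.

74.5 W

0.263/0.0376 = 6.995
0.0258/0.0225 = 1.147
R_total = 6.995 + 1.147 = 8.141 m²·K/W
Q = A·ΔT/R = 27.7 × 21.9 / 8.141 = 74.51 W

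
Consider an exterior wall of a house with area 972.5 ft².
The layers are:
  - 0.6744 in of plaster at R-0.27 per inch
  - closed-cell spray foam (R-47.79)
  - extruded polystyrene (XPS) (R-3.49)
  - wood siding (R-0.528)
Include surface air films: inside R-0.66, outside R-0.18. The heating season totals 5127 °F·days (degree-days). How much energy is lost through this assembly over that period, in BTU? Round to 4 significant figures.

0.6744 × 0.27 = 0.18209
R_total = 0.66 + 0.18209 + 47.79 + 3.49 + 0.528 + 0.18 = 52.83 ft²·°F·h/BTU
E = A × HDD × 24 / R = 972.5 × 5127 × 24 / 52.83 = 2265100 BTU

2265000 BTU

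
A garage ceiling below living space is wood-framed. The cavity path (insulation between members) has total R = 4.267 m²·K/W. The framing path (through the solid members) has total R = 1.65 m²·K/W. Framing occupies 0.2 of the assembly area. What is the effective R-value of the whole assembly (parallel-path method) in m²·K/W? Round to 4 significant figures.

3.239 m²·K/W

U_eff = 0.8/4.267 + 0.2/1.65 = 0.18749 + 0.12121 = 0.3087
R_eff = 1/U_eff = 3.2394 m²·K/W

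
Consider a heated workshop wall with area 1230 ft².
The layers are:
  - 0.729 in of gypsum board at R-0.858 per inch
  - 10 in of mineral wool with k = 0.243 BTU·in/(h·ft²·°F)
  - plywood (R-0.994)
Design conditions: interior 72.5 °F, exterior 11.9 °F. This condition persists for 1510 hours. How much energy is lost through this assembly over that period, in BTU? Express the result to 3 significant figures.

2630000 BTU

0.729 × 0.858 = 0.6255
10/0.243 = 41.15
R_total = 0.6255 + 41.15 + 0.994 = 42.77 ft²·°F·h/BTU
Q = 1230 × (72.5 − 11.9) / 42.77 = 1743 BTU/h
E = 1743 × 1510 = 2631000 BTU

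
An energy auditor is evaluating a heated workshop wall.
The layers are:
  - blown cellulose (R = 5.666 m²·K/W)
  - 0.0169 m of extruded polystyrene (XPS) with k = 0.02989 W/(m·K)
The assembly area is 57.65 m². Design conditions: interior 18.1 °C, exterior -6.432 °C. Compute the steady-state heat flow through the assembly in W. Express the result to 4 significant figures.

0.0169/0.02989 = 0.56541
R_total = 5.666 + 0.56541 = 6.2314 m²·K/W
Q = A·ΔT/R = 57.65 × (18.1 − (-6.432)) / 6.2314 = 226.96 W

227.0 W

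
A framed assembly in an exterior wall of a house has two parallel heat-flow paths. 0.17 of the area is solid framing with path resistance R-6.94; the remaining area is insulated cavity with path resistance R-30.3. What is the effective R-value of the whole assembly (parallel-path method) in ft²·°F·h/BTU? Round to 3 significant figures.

19.3 ft²·°F·h/BTU

U_eff = 0.83/30.3 + 0.17/6.94 = 0.02739 + 0.0245 = 0.05189
R_eff = 1/U_eff = 19.27 ft²·°F·h/BTU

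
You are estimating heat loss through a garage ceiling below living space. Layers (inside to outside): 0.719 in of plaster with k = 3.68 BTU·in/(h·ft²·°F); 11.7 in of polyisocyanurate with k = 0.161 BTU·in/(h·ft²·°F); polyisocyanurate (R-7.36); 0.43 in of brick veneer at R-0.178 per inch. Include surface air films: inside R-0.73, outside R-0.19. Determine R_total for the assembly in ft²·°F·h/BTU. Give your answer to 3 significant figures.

0.719/3.68 = 0.1954
11.7/0.161 = 72.67
0.43 × 0.178 = 0.07654
R_total = 0.73 + 0.1954 + 72.67 + 7.36 + 0.07654 + 0.19 = 81.22 ft²·°F·h/BTU

81.2 ft²·°F·h/BTU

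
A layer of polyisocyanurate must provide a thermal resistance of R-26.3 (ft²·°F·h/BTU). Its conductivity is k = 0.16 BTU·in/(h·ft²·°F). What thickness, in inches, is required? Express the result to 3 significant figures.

L = R × k = 26.3 × 0.16 = 4.208 in

4.21 in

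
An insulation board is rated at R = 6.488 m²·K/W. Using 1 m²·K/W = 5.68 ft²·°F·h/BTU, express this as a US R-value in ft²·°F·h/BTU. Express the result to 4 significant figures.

36.85 ft²·°F·h/BTU

R_US = 6.488 × 5.68 = 36.852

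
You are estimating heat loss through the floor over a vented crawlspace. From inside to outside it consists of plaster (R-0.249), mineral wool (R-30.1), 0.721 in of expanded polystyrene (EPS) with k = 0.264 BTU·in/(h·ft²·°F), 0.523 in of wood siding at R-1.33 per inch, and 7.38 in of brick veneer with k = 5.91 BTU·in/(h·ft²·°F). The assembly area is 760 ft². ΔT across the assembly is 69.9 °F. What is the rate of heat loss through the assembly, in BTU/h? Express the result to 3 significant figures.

1520 BTU/h

0.721/0.264 = 2.731
0.523 × 1.33 = 0.6956
7.38/5.91 = 1.249
R_total = 0.249 + 30.1 + 2.731 + 0.6956 + 1.249 = 35.02 ft²·°F·h/BTU
Q = A·ΔT/R = 760 × 69.9 / 35.02 = 1517 BTU/h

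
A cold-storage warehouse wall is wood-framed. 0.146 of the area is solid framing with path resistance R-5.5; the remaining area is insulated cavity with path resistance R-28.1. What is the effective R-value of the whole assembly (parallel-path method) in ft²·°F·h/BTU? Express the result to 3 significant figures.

17.6 ft²·°F·h/BTU

U_eff = 0.854/28.1 + 0.146/5.5 = 0.03039 + 0.02655 = 0.05694
R_eff = 1/U_eff = 17.56 ft²·°F·h/BTU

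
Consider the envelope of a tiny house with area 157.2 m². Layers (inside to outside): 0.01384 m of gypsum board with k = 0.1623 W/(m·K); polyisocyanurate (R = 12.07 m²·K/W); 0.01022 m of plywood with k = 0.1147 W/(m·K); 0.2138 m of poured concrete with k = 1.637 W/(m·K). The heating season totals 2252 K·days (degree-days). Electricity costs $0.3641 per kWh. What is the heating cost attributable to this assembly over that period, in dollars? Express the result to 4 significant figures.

0.01384/0.1623 = 0.085274
0.01022/0.1147 = 0.089102
0.2138/1.637 = 0.1306
R_total = 0.085274 + 12.07 + 0.089102 + 0.1306 = 12.375 m²·K/W
E = A × HDD × 24 / R / 1000 = 157.2 × 2252 × 24 / 12.375 / 1000 = 686.57 kWh
Cost = 686.57 × 0.3641 = $249.98

250.0 dollars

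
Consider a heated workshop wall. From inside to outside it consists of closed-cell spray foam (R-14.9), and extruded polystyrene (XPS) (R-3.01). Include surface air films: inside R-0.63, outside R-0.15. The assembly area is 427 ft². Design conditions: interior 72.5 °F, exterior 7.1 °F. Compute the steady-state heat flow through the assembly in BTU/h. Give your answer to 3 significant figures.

1490 BTU/h

R_total = 0.63 + 14.9 + 3.01 + 0.15 = 18.69 ft²·°F·h/BTU
Q = A·ΔT/R = 427 × (72.5 − 7.1) / 18.69 = 1494 BTU/h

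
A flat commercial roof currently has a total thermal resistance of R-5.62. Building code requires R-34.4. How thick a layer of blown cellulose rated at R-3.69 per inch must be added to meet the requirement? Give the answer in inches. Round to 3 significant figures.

ΔR = 34.4 − 5.62 = 28.78 ft²·°F·h/BTU
L = ΔR / (R/in) = 28.78/3.69 = 7.799 in

7.80 in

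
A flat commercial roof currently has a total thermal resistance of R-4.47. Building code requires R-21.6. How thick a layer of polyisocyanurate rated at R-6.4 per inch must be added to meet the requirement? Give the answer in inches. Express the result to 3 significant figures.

2.68 in

ΔR = 21.6 − 4.47 = 17.13 ft²·°F·h/BTU
L = ΔR / (R/in) = 17.13/6.4 = 2.677 in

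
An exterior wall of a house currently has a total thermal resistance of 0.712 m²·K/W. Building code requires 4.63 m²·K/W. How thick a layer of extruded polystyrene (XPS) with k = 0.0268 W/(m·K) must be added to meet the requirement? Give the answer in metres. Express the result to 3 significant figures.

0.105 m

ΔR = 4.63 − 0.712 = 3.918 m²·K/W
L = ΔR × k = 3.918 × 0.0268 = 0.105 m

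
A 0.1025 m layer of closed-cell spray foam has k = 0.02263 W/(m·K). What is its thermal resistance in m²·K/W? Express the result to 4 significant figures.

R = L/k = 0.1025/0.02263 = 4.5294 m²·K/W

4.529 m²·K/W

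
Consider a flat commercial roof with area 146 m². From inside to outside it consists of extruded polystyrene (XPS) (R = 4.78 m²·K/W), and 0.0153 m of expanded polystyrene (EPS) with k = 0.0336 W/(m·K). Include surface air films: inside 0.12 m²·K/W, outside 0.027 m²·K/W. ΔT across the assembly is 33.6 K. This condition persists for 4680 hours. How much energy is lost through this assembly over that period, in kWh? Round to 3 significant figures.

0.0153/0.0336 = 0.4554
R_total = 0.12 + 4.78 + 0.4554 + 0.027 = 5.382 m²·K/W
Q = 146 × 33.6 / 5.382 = 911.4 W
E = 911.4 W × 4680 h / 1000 = 4265 kWh

4270 kWh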